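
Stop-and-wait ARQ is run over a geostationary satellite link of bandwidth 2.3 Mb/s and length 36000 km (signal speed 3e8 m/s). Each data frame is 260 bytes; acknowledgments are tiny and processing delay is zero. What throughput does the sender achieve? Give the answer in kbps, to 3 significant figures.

8.63 kbps

t_tx = L/R = 2080/2300000 = 0.000904348 s.
t_prop = 36000000/300000000 = 0.12 s; RTT = 0.24 s.
Cycle = t_tx + RTT = 0.240904 s.
Throughput = L / cycle = 2080 / 0.240904 = 8.63 kbps.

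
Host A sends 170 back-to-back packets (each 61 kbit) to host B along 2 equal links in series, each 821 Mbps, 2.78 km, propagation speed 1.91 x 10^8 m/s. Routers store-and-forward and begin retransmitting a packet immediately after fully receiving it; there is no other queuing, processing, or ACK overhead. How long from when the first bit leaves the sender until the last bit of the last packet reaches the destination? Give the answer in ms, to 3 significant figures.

Per-hop transmission t_tx = L/R = 61000/821000000 = 0.0742996 ms.
Per-hop propagation t_prop = 2780/191000000 = 0.014555 ms.
Pipeline fill: first packet needs 2·t_tx to clear all hops; remaining 169 packets each add one t_tx.
Total = (2+170-1)·t_tx + 2·t_prop = 171·0.0742996 + 2·0.014555 = 12.7 ms.

12.7 ms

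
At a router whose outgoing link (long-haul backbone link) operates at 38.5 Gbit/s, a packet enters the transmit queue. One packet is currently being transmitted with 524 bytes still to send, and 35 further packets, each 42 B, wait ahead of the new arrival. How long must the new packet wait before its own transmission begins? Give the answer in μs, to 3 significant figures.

0.414 μs

Each queued packet: L/R = 336/38500000000 = 0.00872727 μs.
35 queued → 0.305455 μs.
Plus remaining 4192 bits of current packet: 0.108883 μs.
Queuing delay = 0.414 μs.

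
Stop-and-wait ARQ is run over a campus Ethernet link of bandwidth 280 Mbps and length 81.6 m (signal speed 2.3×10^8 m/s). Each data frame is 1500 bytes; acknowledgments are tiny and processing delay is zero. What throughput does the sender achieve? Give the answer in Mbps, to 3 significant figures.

275 Mbps

t_tx = L/R = 12000/280000000 = 4.28571e-05 s.
t_prop = 81.6/2.3e+08 = 3.54783e-07 s; RTT = 7.09565e-07 s.
Cycle = t_tx + RTT = 4.35667e-05 s.
Throughput = L / cycle = 12000 / 4.35667e-05 = 275 Mbps.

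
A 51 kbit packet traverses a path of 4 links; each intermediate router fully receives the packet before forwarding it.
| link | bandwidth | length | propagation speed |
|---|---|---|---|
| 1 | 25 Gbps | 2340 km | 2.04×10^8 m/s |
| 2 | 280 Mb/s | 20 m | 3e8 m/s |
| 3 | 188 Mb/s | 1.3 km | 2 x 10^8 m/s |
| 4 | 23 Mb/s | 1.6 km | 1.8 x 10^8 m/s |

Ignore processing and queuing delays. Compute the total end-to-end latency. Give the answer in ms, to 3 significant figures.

14.2 ms

L = 51000 bits.
Transmission delays (L/R per hop): 0.00204, 0.182143, 0.271277, 2.21739 ms; sum = 2.67285 ms.
Propagation delays (d/s per hop): 11.4706, 6.66667e-05, 0.0065, 0.00888889 ms; sum = 11.486 ms.
End-to-end = 14.2 ms.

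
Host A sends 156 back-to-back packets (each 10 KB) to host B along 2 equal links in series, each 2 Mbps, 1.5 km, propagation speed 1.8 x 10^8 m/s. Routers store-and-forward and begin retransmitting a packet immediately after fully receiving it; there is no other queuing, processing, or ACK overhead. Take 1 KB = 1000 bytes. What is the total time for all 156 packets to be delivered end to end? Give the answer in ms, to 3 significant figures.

6280 ms

Per-hop transmission t_tx = L/R = 80000/2000000 = 40 ms.
Per-hop propagation t_prop = 1500/180000000 = 0.00833333 ms.
Pipeline fill: first packet needs 2·t_tx to clear all hops; remaining 155 packets each add one t_tx.
Total = (2+156-1)·t_tx + 2·t_prop = 157·40 + 2·0.00833333 = 6280 ms.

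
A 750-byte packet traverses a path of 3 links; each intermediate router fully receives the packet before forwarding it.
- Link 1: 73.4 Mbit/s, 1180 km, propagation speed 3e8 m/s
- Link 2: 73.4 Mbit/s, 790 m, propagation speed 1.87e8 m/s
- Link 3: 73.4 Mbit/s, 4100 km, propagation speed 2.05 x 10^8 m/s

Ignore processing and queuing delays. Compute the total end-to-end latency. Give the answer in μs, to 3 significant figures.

L = 750 × 8 = 6000 bits.
Transmission delay per hop = L/R = 6000/73400000 = 81.7439 μs; 3 hops → 245.232 μs.
Propagation delays (d/s per hop): 3933.33, 4.2246, 20000 μs; sum = 23937.6 μs.
End-to-end = 24200 μs.

24200 μs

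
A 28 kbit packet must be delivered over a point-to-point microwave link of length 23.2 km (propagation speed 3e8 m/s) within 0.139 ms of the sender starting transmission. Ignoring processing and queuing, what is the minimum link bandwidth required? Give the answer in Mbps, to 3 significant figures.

454 Mbps

Propagation delay = 23200 / 300000000 = 0.0773333 ms.
Transmission budget = 0.139 − 0.0773333 = 0.0616667 ms.
R ≥ L / t_tx = 28000 bits / 6.16667e-05 s = 454 Mbps.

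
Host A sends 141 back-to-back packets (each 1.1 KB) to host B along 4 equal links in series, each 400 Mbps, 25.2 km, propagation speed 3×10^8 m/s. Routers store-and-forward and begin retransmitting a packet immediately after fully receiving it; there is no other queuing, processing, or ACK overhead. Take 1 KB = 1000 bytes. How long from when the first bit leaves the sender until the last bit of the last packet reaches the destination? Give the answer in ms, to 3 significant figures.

3.50 ms

Per-hop transmission t_tx = L/R = 8800/400000000 = 0.022 ms.
Per-hop propagation t_prop = 25200/300000000 = 0.084 ms.
Pipeline fill: first packet needs 4·t_tx to clear all hops; remaining 140 packets each add one t_tx.
Total = (4+141-1)·t_tx + 4·t_prop = 144·0.022 + 4·0.084 = 3.50 ms.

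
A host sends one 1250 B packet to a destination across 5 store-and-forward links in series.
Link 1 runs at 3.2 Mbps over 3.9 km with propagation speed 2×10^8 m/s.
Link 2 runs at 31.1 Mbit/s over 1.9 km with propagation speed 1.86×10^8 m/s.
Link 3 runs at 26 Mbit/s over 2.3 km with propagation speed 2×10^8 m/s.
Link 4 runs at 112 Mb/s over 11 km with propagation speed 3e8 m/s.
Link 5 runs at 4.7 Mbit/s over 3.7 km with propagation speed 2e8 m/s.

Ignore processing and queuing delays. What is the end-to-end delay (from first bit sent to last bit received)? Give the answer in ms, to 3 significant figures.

6.14 ms

L = 1250 × 8 = 10000 bits.
Transmission delays (L/R per hop): 3.125, 0.321543, 0.384615, 0.0892857, 2.12766 ms; sum = 6.0481 ms.
Propagation delays (d/s per hop): 0.0195, 0.0102151, 0.0115, 0.0366667, 0.0185 ms; sum = 0.0963817 ms.
End-to-end = 6.14 ms.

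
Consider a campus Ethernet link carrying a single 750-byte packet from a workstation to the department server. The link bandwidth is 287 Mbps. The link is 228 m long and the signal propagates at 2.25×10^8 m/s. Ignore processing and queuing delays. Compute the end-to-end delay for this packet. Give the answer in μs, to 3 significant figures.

21.9 μs

L = 750 × 8 = 6000 bits.
Transmission delay = L/R = 6000 / 287000000 = 20.9059 μs.
Propagation delay = d/s = 228 m / 225000000 m/s = 1.01333 μs.
Total = 21.9 μs.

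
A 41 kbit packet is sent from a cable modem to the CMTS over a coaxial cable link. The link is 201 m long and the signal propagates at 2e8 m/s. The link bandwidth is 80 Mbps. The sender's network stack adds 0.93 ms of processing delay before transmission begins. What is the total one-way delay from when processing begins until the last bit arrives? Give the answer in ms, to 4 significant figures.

L = 41000 bits.
Transmission delay = L/R = 41000 / 80000000 = 0.5125 ms.
Propagation delay = d/s = 201 m / 200000000 m/s = 0.001005 ms.
Plus processing delay 0.93 ms = 0.93 ms.
Total = 1.444 ms.

1.444 ms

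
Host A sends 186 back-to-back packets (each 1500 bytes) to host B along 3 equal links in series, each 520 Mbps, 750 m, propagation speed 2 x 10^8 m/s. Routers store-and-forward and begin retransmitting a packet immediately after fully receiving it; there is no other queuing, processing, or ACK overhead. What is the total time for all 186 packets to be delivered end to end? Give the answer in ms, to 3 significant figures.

Per-hop transmission t_tx = L/R = 12000/520000000 = 0.0230769 ms.
Per-hop propagation t_prop = 750/200000000 = 0.00375 ms.
Pipeline fill: first packet needs 3·t_tx to clear all hops; remaining 185 packets each add one t_tx.
Total = (3+186-1)·t_tx + 3·t_prop = 188·0.0230769 + 3·0.00375 = 4.35 ms.

4.35 ms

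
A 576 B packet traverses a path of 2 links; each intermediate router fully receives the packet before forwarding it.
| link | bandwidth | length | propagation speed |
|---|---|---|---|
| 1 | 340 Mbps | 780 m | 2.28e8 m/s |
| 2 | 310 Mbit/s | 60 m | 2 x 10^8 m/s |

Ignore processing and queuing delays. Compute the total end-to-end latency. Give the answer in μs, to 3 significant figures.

32.1 μs

L = 576 × 8 = 4608 bits.
Transmission delays (L/R per hop): 13.5529, 14.8645 μs; sum = 28.4175 μs.
Propagation delays (d/s per hop): 3.42105, 0.3 μs; sum = 3.72105 μs.
End-to-end = 32.1 μs.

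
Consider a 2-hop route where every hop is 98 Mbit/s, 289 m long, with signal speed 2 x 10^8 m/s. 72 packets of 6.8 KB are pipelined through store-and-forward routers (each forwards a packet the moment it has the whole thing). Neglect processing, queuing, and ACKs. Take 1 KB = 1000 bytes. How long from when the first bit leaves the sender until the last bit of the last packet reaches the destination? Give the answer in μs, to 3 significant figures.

40500 μs

Per-hop transmission t_tx = L/R = 54400/98000000 = 555.102 μs.
Per-hop propagation t_prop = 289/200000000 = 1.445 μs.
Pipeline fill: first packet needs 2·t_tx to clear all hops; remaining 71 packets each add one t_tx.
Total = (2+72-1)·t_tx + 2·t_prop = 73·555.102 + 2·1.445 = 40500 μs.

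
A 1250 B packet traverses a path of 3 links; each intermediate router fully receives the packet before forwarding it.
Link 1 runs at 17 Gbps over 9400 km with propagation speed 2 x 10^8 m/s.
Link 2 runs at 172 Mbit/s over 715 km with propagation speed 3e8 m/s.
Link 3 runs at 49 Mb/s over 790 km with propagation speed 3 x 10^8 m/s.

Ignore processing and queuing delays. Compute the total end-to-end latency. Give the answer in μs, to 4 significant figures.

52280 μs

L = 1250 × 8 = 10000 bits.
Transmission delays (L/R per hop): 0.588235, 58.1395, 204.082 μs; sum = 262.809 μs.
Propagation delays (d/s per hop): 47000, 2383.33, 2633.33 μs; sum = 52016.7 μs.
End-to-end = 52280 μs.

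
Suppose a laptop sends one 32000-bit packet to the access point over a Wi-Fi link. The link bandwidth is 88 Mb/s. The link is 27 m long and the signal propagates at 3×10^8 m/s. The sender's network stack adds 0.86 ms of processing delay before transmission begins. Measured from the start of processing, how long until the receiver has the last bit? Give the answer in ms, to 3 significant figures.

1.22 ms

Transmission delay = L/R = 32000 / 88000000 = 0.363636 ms.
Propagation delay = d/s = 27 m / 300000000 m/s = 9e-05 ms.
Plus processing delay 0.86 ms = 0.86 ms.
Total = 1.22 ms.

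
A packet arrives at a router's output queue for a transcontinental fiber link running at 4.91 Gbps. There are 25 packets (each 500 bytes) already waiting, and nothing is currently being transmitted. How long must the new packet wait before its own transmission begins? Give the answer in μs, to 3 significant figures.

20.4 μs

Each queued packet: L/R = 4000/4910000000 = 0.814664 μs.
25 queued → 20.3666 μs.
Queuing delay = 20.4 μs.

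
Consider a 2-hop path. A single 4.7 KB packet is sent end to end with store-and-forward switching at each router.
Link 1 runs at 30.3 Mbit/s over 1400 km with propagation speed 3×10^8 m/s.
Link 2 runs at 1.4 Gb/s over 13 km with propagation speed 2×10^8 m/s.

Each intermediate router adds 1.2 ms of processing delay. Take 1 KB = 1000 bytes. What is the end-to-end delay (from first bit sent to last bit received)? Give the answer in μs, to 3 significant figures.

L = 37600 bits.
Transmission delays (L/R per hop): 1240.92, 26.8571 μs; sum = 1267.78 μs.
Propagation delays (d/s per hop): 4666.67, 65 μs; sum = 4731.67 μs.
Processing at 1 router(s): 1 × 1.2 ms = 1200 μs.
End-to-end = 7200 μs.

7200 μs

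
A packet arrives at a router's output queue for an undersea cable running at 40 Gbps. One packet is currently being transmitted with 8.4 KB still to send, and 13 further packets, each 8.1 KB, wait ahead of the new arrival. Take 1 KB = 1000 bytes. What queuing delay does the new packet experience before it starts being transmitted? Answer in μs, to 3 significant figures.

22.7 μs

Each queued packet: L/R = 64800/40000000000 = 1.62 μs.
13 queued → 21.06 μs.
Plus remaining 67200 bits of current packet: 1.68 μs.
Queuing delay = 22.7 μs.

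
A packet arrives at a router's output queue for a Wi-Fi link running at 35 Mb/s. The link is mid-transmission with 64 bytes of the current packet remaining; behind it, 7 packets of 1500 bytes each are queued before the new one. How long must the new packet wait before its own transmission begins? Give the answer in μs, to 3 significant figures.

Each queued packet: L/R = 12000/35000000 = 342.857 μs.
7 queued → 2400 μs.
Plus remaining 512 bits of current packet: 14.6286 μs.
Queuing delay = 2410 μs.

2410 μs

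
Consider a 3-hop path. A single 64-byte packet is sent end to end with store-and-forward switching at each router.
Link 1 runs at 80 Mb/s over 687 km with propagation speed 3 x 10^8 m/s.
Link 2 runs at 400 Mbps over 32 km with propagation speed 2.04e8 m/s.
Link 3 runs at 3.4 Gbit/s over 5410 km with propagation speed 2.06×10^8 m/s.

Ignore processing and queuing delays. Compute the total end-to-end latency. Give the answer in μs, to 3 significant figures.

L = 64 × 8 = 512 bits.
Transmission delays (L/R per hop): 6.4, 1.28, 0.150588 μs; sum = 7.83059 μs.
Propagation delays (d/s per hop): 2290, 156.863, 26262.1 μs; sum = 28709 μs.
End-to-end = 28700 μs.

28700 μs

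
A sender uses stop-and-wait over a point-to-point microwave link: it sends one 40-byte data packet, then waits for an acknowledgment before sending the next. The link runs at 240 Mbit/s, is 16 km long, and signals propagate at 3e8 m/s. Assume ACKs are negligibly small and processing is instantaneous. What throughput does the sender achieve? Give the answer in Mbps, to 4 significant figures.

t_tx = L/R = 320/240000000 = 1.33333e-06 s.
t_prop = 16000/300000000 = 5.33333e-05 s; RTT = 0.000106667 s.
Cycle = t_tx + RTT = 0.000108 s.
Throughput = L / cycle = 320 / 0.000108 = 2.963 Mbps.

2.963 Mbps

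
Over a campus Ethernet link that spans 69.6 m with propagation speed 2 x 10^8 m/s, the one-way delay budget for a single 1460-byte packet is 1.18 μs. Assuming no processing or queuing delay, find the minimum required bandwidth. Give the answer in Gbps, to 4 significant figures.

L = 11680 bits.
Propagation delay = 69.6 / 200000000 = 0.348 μs.
Transmission budget = 1.18 − 0.348 = 0.832 μs.
R ≥ L / t_tx = 11680 bits / 8.32e-07 s = 14.04 Gbps.

14.04 Gbps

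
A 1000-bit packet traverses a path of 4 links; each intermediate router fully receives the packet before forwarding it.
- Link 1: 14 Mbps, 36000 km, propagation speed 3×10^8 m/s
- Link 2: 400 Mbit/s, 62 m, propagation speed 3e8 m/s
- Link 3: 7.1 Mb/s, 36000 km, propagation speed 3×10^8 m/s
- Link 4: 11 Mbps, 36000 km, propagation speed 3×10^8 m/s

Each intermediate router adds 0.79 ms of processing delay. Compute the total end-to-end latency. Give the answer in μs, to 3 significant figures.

363000 μs

Transmission delays (L/R per hop): 71.4286, 2.5, 140.845, 90.9091 μs; sum = 305.683 μs.
Propagation delays (d/s per hop): 120000, 0.206667, 120000, 120000 μs; sum = 360000 μs.
Processing at 3 router(s): 3 × 0.79 ms = 2370 μs.
End-to-end = 363000 μs.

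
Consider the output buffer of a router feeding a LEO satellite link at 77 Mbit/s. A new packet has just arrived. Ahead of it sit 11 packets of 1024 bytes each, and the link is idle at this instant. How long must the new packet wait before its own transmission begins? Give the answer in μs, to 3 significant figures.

1170 μs

Each queued packet: L/R = 8192/77000000 = 106.39 μs.
11 queued → 1170.29 μs.
Queuing delay = 1170 μs.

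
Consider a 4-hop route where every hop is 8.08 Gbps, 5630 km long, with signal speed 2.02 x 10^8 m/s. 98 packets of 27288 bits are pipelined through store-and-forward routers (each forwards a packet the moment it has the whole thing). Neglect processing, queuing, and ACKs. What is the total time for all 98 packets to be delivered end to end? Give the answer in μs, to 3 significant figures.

Per-hop transmission t_tx = L/R = 27288/8080000000 = 3.37723 μs.
Per-hop propagation t_prop = 5630000/202000000 = 27871.3 μs.
Pipeline fill: first packet needs 4·t_tx to clear all hops; remaining 97 packets each add one t_tx.
Total = (4+98-1)·t_tx + 4·t_prop = 101·3.37723 + 4·27871.3 = 112000 μs.

112000 μs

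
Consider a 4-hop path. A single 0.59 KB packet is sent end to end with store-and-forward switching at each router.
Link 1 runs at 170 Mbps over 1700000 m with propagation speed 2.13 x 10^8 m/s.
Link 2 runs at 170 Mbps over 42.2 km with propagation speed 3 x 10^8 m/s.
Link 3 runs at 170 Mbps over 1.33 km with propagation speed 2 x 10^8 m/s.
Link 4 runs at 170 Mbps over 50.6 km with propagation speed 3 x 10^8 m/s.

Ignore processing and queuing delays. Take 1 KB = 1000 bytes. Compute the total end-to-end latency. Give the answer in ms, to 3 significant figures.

8.41 ms

L = 4720 bits.
Transmission delay per hop = L/R = 4720/170000000 = 0.0277647 ms; 4 hops → 0.111059 ms.
Propagation delays (d/s per hop): 7.98122, 0.140667, 0.00665, 0.168667 ms; sum = 8.2972 ms.
End-to-end = 8.41 ms.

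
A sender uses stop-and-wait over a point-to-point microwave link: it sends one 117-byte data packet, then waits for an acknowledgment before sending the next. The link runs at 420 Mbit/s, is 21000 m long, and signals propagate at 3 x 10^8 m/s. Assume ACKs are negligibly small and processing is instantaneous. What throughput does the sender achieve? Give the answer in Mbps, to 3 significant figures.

t_tx = L/R = 936/420000000 = 2.22857e-06 s.
t_prop = 21000/300000000 = 7e-05 s; RTT = 0.00014 s.
Cycle = t_tx + RTT = 0.000142229 s.
Throughput = L / cycle = 936 / 0.000142229 = 6.58 Mbps.

6.58 Mbps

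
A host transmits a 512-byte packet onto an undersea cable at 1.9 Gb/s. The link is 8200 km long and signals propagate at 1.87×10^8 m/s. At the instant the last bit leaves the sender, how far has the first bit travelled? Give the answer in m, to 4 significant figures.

t_tx = L/R = 4096/1900000000 = 2.15579e-06 s.
Distance = s × t_tx = 187000000 × 2.15579e-06 = 403.1 m.

403.1 m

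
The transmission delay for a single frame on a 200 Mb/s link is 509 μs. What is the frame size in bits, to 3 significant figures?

L = R × t_tx = 200000000 b/s × 0.000509 s = 101800 bits.

102000 bits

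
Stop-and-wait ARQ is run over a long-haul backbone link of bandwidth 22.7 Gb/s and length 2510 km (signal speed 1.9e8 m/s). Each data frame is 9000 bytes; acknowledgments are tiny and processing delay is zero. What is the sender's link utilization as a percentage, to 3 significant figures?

0.0120 %

t_tx = L/R = 72000/22700000000 = 3.17181e-06 s.
t_prop = 2510000/190000000 = 0.0132105 s; RTT = 0.0264211 s.
Cycle = t_tx + RTT = 0.0264242 s.
Utilization = t_tx / cycle = 3.17181e-06/0.0264242 = 0.0120 %.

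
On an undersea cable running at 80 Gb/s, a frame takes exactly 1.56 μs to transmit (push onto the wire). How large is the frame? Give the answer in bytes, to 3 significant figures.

15600 bytes

L = R × t_tx = 80000000000 b/s × 1.56e-06 s = 124800 bits.
In bytes: 124800 / 8 = 15600 bytes.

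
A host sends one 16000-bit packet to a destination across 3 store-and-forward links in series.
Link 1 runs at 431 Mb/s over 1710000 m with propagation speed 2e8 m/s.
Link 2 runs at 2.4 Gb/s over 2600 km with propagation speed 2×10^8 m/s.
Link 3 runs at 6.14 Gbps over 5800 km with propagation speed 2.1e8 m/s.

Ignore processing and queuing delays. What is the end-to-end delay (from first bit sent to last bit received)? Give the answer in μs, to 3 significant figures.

Transmission delays (L/R per hop): 37.123, 6.66667, 2.60586 μs; sum = 46.3955 μs.
Propagation delays (d/s per hop): 8550, 13000, 27619 μs; sum = 49169 μs.
End-to-end = 49200 μs.

49200 μs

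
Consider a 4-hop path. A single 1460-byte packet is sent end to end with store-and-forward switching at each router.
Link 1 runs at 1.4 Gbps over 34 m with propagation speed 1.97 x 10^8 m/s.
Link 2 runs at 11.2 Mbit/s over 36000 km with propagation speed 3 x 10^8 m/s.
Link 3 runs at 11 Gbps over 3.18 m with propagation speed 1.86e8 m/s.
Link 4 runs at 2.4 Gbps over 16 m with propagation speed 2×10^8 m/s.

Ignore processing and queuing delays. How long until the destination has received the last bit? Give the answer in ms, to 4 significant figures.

121.1 ms

L = 1460 × 8 = 11680 bits.
Transmission delays (L/R per hop): 0.00834286, 1.04286, 0.00106182, 0.00486667 ms; sum = 1.05713 ms.
Propagation delays (d/s per hop): 0.000172589, 120, 1.70968e-05, 8e-05 ms; sum = 120 ms.
End-to-end = 121.1 ms.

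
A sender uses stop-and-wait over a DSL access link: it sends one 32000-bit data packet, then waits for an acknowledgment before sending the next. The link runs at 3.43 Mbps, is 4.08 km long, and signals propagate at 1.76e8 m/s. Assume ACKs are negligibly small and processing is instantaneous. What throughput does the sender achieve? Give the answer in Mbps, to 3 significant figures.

3.41 Mbps

t_tx = L/R = 32000/3430000 = 0.00932945 s.
t_prop = 4080/176000000 = 2.31818e-05 s; RTT = 4.63636e-05 s.
Cycle = t_tx + RTT = 0.00937581 s.
Throughput = L / cycle = 32000 / 0.00937581 = 3.41 Mbps.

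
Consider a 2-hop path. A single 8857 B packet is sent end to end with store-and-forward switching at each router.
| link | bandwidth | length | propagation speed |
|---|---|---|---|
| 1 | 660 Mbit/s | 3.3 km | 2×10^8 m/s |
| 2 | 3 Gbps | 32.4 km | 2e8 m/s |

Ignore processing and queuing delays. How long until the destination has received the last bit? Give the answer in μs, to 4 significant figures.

L = 8857 × 8 = 70856 bits.
Transmission delays (L/R per hop): 107.358, 23.6187 μs; sum = 130.976 μs.
Propagation delays (d/s per hop): 16.5, 162 μs; sum = 178.5 μs.
End-to-end = 309.5 μs.

309.5 μs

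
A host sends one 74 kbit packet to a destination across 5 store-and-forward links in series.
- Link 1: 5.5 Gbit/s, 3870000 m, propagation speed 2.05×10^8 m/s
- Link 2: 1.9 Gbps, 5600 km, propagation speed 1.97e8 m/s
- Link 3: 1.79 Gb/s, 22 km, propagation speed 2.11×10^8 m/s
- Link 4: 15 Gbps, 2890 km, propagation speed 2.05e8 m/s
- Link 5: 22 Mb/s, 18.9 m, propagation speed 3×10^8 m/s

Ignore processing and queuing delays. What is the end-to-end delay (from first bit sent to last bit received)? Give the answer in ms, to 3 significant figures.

65.0 ms

L = 74000 bits.
Transmission delays (L/R per hop): 0.0134545, 0.0389474, 0.0413408, 0.00493333, 3.36364 ms; sum = 3.46231 ms.
Propagation delays (d/s per hop): 18.878, 28.4264, 0.104265, 14.0976, 6.3e-05 ms; sum = 61.5063 ms.
End-to-end = 65.0 ms.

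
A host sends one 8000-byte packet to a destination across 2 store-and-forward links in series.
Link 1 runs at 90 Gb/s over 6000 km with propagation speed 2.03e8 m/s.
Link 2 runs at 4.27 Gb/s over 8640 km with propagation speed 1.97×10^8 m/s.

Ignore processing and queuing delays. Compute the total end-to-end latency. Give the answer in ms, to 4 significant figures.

L = 8000 × 8 = 64000 bits.
Transmission delays (L/R per hop): 0.000711111, 0.0149883 ms; sum = 0.0156994 ms.
Propagation delays (d/s per hop): 29.5567, 43.8579 ms; sum = 73.4145 ms.
End-to-end = 73.43 ms.

73.43 ms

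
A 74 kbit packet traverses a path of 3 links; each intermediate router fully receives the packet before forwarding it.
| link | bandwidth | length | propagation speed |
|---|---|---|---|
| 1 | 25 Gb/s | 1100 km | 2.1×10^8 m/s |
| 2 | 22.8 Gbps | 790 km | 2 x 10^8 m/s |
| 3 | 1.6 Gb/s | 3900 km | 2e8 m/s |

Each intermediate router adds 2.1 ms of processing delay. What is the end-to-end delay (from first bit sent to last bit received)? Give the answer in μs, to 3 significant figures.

L = 74000 bits.
Transmission delays (L/R per hop): 2.96, 3.24561, 46.25 μs; sum = 52.4556 μs.
Propagation delays (d/s per hop): 5238.1, 3950, 19500 μs; sum = 28688.1 μs.
Processing at 2 router(s): 2 × 2.1 ms = 4200 μs.
End-to-end = 32900 μs.

32900 μs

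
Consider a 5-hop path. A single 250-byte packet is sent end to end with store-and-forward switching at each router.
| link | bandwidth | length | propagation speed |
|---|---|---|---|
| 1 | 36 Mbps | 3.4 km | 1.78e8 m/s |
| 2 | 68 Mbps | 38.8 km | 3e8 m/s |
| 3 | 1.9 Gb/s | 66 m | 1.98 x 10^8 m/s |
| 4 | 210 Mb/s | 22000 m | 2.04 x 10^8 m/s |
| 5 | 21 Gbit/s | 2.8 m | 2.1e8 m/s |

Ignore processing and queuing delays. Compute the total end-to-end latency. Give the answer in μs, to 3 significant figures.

L = 250 × 8 = 2000 bits.
Transmission delays (L/R per hop): 55.5556, 29.4118, 1.05263, 9.52381, 0.0952381 μs; sum = 95.639 μs.
Propagation delays (d/s per hop): 19.1011, 129.333, 0.333333, 107.843, 0.0133333 μs; sum = 256.624 μs.
End-to-end = 352 μs.

352 μs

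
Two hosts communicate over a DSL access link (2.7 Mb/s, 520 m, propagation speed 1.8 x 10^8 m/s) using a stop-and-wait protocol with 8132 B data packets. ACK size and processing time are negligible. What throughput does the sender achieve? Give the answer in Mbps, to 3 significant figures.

2.70 Mbps

t_tx = L/R = 65056/2700000 = 0.0240948 s.
t_prop = 520/180000000 = 2.88889e-06 s; RTT = 5.77778e-06 s.
Cycle = t_tx + RTT = 0.0241006 s.
Throughput = L / cycle = 65056 / 0.0241006 = 2.70 Mbps.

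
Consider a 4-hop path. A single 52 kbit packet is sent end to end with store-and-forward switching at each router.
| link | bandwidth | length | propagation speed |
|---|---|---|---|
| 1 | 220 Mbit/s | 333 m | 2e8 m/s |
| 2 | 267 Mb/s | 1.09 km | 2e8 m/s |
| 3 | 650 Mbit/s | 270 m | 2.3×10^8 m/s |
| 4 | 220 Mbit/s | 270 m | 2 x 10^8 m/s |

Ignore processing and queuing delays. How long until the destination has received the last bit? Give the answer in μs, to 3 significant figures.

L = 52000 bits.
Transmission delays (L/R per hop): 236.364, 194.757, 80, 236.364 μs; sum = 747.484 μs.
Propagation delays (d/s per hop): 1.665, 5.45, 1.17391, 1.35 μs; sum = 9.63891 μs.
End-to-end = 757 μs.

757 μs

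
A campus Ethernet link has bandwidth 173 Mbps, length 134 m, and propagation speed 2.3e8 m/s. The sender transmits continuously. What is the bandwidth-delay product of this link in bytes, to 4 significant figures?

Propagation delay = 134 / 2.3e+08 = 5.82609e-07 s.
BDP = R × t_prop = 173000000 × 5.82609e-07 = 100.791 bits.
In bytes: 100.791/8 = 12.60 bytes.

12.60 bytes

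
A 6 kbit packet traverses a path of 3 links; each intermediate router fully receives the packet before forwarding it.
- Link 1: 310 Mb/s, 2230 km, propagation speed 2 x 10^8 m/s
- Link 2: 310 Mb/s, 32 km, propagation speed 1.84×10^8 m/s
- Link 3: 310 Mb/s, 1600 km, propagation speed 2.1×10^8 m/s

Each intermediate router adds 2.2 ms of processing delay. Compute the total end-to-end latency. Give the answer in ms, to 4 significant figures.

23.40 ms

L = 6000 bits.
Transmission delay per hop = L/R = 6000/310000000 = 0.0193548 ms; 3 hops → 0.0580645 ms.
Propagation delays (d/s per hop): 11.15, 0.173913, 7.61905 ms; sum = 18.943 ms.
Processing at 2 router(s): 2 × 2.2 ms = 4.4 ms.
End-to-end = 23.40 ms.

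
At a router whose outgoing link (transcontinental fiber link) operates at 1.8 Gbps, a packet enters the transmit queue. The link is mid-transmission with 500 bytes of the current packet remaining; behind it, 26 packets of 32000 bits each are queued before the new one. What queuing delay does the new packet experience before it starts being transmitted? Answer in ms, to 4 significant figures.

Each queued packet: L/R = 32000/1800000000 = 0.0177778 ms.
26 queued → 0.462222 ms.
Plus remaining 4000 bits of current packet: 0.00222222 ms.
Queuing delay = 0.4644 ms.

0.4644 ms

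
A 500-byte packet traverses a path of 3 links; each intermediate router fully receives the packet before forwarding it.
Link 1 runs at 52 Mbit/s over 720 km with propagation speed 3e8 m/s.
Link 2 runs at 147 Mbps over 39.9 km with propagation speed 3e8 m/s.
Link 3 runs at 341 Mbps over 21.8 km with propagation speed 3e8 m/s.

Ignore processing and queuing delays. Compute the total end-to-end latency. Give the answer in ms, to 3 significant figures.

2.72 ms

L = 500 × 8 = 4000 bits.
Transmission delays (L/R per hop): 0.0769231, 0.0272109, 0.0117302 ms; sum = 0.115864 ms.
Propagation delays (d/s per hop): 2.4, 0.133, 0.0726667 ms; sum = 2.60567 ms.
End-to-end = 2.72 ms.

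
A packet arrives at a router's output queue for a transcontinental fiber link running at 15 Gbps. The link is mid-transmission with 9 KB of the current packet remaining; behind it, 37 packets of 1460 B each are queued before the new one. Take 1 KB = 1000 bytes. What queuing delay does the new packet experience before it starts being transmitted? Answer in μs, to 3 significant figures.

33.6 μs

Each queued packet: L/R = 11680/15000000000 = 0.778667 μs.
37 queued → 28.8107 μs.
Plus remaining 72000 bits of current packet: 4.8 μs.
Queuing delay = 33.6 μs.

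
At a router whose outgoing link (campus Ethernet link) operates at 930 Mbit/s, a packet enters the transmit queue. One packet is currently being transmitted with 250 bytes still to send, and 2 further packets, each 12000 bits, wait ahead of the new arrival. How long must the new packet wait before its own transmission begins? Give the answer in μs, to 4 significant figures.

27.96 μs

Each queued packet: L/R = 12000/930000000 = 12.9032 μs.
2 queued → 25.8065 μs.
Plus remaining 2000 bits of current packet: 2.15054 μs.
Queuing delay = 27.96 μs.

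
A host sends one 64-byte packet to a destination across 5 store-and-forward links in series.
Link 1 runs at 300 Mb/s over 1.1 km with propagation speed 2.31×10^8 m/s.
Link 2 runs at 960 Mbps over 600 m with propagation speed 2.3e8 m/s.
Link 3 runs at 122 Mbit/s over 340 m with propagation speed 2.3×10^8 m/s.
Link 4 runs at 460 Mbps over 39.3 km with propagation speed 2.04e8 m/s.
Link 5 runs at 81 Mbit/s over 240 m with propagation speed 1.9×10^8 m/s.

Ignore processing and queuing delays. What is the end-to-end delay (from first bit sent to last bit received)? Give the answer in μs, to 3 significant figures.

L = 64 × 8 = 512 bits.
Transmission delays (L/R per hop): 1.70667, 0.533333, 4.19672, 1.11304, 6.32099 μs; sum = 13.8708 μs.
Propagation delays (d/s per hop): 4.7619, 2.6087, 1.47826, 192.647, 1.26316 μs; sum = 202.759 μs.
End-to-end = 217 μs.

217 μs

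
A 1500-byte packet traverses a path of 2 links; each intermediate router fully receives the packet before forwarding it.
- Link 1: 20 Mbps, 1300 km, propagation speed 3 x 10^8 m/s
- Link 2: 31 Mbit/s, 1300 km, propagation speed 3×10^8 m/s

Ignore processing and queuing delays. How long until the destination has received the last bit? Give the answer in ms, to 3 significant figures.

9.65 ms

L = 1500 × 8 = 12000 bits.
Transmission delays (L/R per hop): 0.6, 0.387097 ms; sum = 0.987097 ms.
Propagation delays (d/s per hop): 4.33333, 4.33333 ms; sum = 8.66667 ms.
End-to-end = 9.65 ms.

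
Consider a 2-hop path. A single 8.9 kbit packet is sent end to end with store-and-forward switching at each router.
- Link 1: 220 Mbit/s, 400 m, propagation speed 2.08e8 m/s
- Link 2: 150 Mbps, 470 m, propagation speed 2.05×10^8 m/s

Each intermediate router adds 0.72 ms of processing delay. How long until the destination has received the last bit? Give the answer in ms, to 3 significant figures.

0.824 ms

L = 8900 bits.
Transmission delays (L/R per hop): 0.0404545, 0.0593333 ms; sum = 0.0997879 ms.
Propagation delays (d/s per hop): 0.00192308, 0.00229268 ms; sum = 0.00421576 ms.
Processing at 1 router(s): 1 × 0.72 ms = 0.72 ms.
End-to-end = 0.824 ms.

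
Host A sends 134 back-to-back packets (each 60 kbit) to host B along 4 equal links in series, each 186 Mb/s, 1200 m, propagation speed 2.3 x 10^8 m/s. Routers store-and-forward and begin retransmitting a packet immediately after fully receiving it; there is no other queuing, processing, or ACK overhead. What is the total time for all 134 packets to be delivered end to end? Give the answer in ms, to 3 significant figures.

Per-hop transmission t_tx = L/R = 60000/186000000 = 0.322581 ms.
Per-hop propagation t_prop = 1200/2.3e+08 = 0.00521739 ms.
Pipeline fill: first packet needs 4·t_tx to clear all hops; remaining 133 packets each add one t_tx.
Total = (4+134-1)·t_tx + 4·t_prop = 137·0.322581 + 4·0.00521739 = 44.2 ms.

44.2 ms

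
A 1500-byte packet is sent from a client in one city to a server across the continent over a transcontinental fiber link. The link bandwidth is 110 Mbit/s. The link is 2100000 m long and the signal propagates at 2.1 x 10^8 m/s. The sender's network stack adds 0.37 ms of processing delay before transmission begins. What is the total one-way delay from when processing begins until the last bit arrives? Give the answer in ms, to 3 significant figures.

10.5 ms

L = 1500 × 8 = 12000 bits.
Transmission delay = L/R = 12000 / 110000000 = 0.109091 ms.
Propagation delay = d/s = 2100000 m / 210000000 m/s = 10 ms.
Plus processing delay 0.37 ms = 0.37 ms.
Total = 10.5 ms.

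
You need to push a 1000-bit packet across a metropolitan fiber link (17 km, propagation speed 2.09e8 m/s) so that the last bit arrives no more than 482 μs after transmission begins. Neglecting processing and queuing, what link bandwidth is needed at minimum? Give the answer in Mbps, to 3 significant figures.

Propagation delay = 17000 / 209000000 = 81.3397 μs.
Transmission budget = 482 − 81.3397 = 400.66 μs.
R ≥ L / t_tx = 1000 bits / 0.00040066 s = 2.50 Mbps.

2.50 Mbps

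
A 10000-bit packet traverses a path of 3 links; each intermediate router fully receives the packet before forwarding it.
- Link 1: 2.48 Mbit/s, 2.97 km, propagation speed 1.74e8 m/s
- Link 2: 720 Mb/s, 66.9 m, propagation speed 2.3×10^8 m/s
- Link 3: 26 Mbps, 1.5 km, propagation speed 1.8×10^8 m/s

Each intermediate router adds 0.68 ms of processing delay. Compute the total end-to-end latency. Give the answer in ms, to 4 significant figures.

5.816 ms

Transmission delays (L/R per hop): 4.03226, 0.0138889, 0.384615 ms; sum = 4.43076 ms.
Propagation delays (d/s per hop): 0.017069, 0.00029087, 0.00833333 ms; sum = 0.0256932 ms.
Processing at 2 router(s): 2 × 0.68 ms = 1.36 ms.
End-to-end = 5.816 ms.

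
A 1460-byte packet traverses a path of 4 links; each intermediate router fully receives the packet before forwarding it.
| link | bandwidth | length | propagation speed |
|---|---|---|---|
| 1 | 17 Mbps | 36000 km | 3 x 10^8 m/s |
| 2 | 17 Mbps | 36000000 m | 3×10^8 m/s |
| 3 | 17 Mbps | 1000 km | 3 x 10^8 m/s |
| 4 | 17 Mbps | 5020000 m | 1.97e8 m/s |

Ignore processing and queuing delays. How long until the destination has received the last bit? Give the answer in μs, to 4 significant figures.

L = 1460 × 8 = 11680 bits.
Transmission delay per hop = L/R = 11680/17000000 = 687.059 μs; 4 hops → 2748.24 μs.
Propagation delays (d/s per hop): 120000, 120000, 3333.33, 25482.2 μs; sum = 268816 μs.
End-to-end = 271600 μs.

271600 μs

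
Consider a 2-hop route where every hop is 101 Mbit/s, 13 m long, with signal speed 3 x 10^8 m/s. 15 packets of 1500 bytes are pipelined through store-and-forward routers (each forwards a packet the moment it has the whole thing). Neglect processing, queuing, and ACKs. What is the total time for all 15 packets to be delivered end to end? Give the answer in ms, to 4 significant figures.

Per-hop transmission t_tx = L/R = 12000/101000000 = 0.118812 ms.
Per-hop propagation t_prop = 13/300000000 = 4.33333e-05 ms.
Pipeline fill: first packet needs 2·t_tx to clear all hops; remaining 14 packets each add one t_tx.
Total = (2+15-1)·t_tx + 2·t_prop = 16·0.118812 + 2·4.33333e-05 = 1.901 ms.

1.901 ms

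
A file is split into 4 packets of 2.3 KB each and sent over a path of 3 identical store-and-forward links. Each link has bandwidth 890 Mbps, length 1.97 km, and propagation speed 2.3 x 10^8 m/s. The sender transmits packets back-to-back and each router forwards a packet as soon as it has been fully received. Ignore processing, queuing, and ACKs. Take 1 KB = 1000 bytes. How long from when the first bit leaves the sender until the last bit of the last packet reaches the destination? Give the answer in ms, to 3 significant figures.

Per-hop transmission t_tx = L/R = 18400/890000000 = 0.0206742 ms.
Per-hop propagation t_prop = 1970/2.3e+08 = 0.00856522 ms.
Pipeline fill: first packet needs 3·t_tx to clear all hops; remaining 3 packets each add one t_tx.
Total = (3+4-1)·t_tx + 3·t_prop = 6·0.0206742 + 3·0.00856522 = 0.150 ms.

0.150 ms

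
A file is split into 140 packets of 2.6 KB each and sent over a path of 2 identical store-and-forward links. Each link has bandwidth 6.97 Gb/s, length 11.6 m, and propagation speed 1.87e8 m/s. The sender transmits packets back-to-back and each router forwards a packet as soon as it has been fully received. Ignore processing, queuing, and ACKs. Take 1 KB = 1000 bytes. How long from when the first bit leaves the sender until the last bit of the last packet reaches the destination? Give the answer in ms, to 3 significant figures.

Per-hop transmission t_tx = L/R = 20800/6970000000 = 0.00298422 ms.
Per-hop propagation t_prop = 11.6/187000000 = 6.20321e-05 ms.
Pipeline fill: first packet needs 2·t_tx to clear all hops; remaining 139 packets each add one t_tx.
Total = (2+140-1)·t_tx + 2·t_prop = 141·0.00298422 + 2·6.20321e-05 = 0.421 ms.

0.421 ms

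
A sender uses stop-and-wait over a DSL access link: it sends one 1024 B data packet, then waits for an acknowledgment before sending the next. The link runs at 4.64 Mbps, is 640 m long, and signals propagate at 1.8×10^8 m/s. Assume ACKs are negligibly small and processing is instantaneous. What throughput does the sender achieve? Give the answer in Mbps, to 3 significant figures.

t_tx = L/R = 8192/4640000 = 0.00176552 s.
t_prop = 640/180000000 = 3.55556e-06 s; RTT = 7.11111e-06 s.
Cycle = t_tx + RTT = 0.00177263 s.
Throughput = L / cycle = 8192 / 0.00177263 = 4.62 Mbps.

4.62 Mbps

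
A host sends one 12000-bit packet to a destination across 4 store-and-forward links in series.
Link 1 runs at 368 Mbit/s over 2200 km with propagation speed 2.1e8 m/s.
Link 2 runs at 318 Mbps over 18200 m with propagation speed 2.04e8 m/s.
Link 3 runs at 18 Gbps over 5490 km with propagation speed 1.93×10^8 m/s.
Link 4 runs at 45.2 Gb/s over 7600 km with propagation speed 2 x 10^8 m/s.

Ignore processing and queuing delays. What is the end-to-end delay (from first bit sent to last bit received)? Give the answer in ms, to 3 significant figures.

Transmission delays (L/R per hop): 0.0326087, 0.0377358, 0.000666667, 0.000265487 ms; sum = 0.0712767 ms.
Propagation delays (d/s per hop): 10.4762, 0.0892157, 28.4456, 38 ms; sum = 77.011 ms.
End-to-end = 77.1 ms.

77.1 ms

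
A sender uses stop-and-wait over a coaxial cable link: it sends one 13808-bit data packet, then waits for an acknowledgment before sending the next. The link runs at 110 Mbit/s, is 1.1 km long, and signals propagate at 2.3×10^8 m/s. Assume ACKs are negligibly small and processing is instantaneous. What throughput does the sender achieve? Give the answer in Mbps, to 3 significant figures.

t_tx = L/R = 13808/110000000 = 0.000125527 s.
t_prop = 1100/2.3e+08 = 4.78261e-06 s; RTT = 9.56522e-06 s.
Cycle = t_tx + RTT = 0.000135092 s.
Throughput = L / cycle = 13808 / 0.000135092 = 102 Mbps.

102 Mbps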